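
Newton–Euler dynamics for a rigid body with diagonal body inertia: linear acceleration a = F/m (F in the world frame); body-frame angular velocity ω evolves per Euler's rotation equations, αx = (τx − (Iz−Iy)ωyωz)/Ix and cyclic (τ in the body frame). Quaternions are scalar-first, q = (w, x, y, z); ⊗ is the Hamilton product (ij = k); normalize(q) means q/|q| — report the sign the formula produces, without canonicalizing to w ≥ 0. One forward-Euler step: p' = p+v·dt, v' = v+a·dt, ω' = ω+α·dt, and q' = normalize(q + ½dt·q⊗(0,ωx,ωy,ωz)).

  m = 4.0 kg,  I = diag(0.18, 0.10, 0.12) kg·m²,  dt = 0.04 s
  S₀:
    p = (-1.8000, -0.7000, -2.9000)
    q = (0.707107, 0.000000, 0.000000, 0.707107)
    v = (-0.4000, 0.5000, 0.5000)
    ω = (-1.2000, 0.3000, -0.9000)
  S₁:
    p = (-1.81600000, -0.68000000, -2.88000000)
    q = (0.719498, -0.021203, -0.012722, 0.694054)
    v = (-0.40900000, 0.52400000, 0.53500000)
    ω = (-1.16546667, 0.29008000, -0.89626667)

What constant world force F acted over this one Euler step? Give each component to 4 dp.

v₁ − v₀ = (-0.00900000, 0.02400000, 0.03500000)
F = m·Δv/dt = (-0.9000, 2.4000, 3.5000)

F = (-0.9000, 2.4000, 3.5000)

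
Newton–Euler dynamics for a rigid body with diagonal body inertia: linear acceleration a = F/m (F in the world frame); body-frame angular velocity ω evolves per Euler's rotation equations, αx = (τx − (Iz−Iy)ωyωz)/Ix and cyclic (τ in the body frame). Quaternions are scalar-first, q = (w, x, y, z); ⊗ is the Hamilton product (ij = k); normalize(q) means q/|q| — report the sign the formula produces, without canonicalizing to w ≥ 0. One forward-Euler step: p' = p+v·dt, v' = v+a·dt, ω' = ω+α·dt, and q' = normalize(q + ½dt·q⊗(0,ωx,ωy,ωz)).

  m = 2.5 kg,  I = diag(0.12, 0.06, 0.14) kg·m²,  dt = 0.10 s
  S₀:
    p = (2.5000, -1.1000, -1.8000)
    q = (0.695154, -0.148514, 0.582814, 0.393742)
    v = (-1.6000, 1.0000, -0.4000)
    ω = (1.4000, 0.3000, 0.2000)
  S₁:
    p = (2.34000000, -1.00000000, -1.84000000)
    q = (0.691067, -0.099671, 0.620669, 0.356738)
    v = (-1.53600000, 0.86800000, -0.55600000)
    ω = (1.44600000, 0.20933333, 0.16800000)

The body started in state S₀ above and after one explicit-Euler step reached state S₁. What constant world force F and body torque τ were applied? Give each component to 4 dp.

F = (1.6000, -3.3000, -3.9000)
τ = (0.0600, -0.0600, -0.0700)

velocity change Δv = (0.06400000, -0.13200000, -0.15600000)
F = m·Δv/dt = (1.6000, -3.3000, -3.9000)
rate change Δω = (0.04600000, -0.09066667, -0.03200000)
I·α + gyro = (0.0600, -0.0600, -0.0700)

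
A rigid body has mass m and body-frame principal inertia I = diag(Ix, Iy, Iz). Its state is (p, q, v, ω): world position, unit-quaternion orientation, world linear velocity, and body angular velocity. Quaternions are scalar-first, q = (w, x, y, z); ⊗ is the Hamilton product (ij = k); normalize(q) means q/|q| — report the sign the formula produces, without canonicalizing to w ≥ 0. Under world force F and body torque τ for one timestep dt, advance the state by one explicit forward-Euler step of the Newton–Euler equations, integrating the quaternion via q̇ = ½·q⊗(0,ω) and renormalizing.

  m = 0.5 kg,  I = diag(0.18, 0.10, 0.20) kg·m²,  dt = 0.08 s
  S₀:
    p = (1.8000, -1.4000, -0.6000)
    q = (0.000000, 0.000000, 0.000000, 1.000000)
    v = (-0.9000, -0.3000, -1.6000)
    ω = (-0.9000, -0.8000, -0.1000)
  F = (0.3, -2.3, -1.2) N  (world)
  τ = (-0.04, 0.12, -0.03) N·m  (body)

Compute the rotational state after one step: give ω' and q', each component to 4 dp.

ω×(Iω) gyroscopic = (0.0080, -0.0018, -0.0576)
α = I⁻¹(τ − ω×Iω) = (-0.2667, 1.2180, 0.1380)
ω + α·dt = (-0.9213, -0.7026, -0.0890)
Hamilton product q⊗(0,ω) = (0.1000000, 0.8000000, -0.9000000, 0.0000000)
updated quaternion q' = (0.0040, 0.0320, -0.0360, 0.9988)

ω' = (-0.9213, -0.7026, -0.0890)
q' = (0.0040, 0.0320, -0.0360, 0.9988)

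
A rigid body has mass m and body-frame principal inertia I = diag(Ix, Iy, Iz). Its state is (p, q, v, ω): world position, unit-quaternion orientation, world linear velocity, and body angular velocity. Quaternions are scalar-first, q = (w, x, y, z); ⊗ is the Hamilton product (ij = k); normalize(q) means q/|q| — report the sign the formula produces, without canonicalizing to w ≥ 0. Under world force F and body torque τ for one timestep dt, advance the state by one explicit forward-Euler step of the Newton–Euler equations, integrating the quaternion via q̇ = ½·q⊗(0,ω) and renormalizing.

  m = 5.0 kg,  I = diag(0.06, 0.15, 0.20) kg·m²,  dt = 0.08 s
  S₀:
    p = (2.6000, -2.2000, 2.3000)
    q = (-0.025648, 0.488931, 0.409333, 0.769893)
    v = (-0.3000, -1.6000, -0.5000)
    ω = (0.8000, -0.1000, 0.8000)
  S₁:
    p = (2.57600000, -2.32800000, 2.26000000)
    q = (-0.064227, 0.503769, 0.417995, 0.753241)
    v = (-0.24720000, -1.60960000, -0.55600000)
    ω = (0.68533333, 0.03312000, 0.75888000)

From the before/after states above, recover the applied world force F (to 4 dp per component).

F = (3.3000, -0.6000, -3.5000)

v₁ − v₀ = (0.05280000, -0.00960000, -0.05600000)
m·(v₁−v₀)/dt = (3.3000, -0.6000, -3.5000)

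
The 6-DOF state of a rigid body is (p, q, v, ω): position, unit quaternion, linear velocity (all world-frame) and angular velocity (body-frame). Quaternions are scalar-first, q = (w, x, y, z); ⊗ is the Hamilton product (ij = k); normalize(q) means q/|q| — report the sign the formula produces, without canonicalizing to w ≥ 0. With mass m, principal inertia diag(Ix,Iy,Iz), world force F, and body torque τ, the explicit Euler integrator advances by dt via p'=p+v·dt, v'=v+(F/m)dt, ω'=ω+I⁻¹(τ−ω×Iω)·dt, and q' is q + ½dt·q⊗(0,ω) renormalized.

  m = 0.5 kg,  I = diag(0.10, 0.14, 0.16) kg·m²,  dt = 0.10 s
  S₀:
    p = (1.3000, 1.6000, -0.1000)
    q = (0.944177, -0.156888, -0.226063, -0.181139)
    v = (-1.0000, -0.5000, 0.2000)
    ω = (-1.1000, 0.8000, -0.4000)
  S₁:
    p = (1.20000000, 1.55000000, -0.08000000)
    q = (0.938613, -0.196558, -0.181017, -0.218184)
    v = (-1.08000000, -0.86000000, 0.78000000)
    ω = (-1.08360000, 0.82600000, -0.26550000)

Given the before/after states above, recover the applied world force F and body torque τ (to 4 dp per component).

v₁ − v₀ = (-0.08000000, -0.36000000, 0.58000000)
m·(v₁−v₀)/dt = (-0.4000, -1.8000, 2.9000)
ω₁ − ω₀ = (0.01640000, 0.02600000, 0.13450000)
I·α + gyro = (0.0100, 0.0100, 0.1800)

F = (-0.4000, -1.8000, 2.9000)
τ = (0.0100, 0.0100, 0.1800)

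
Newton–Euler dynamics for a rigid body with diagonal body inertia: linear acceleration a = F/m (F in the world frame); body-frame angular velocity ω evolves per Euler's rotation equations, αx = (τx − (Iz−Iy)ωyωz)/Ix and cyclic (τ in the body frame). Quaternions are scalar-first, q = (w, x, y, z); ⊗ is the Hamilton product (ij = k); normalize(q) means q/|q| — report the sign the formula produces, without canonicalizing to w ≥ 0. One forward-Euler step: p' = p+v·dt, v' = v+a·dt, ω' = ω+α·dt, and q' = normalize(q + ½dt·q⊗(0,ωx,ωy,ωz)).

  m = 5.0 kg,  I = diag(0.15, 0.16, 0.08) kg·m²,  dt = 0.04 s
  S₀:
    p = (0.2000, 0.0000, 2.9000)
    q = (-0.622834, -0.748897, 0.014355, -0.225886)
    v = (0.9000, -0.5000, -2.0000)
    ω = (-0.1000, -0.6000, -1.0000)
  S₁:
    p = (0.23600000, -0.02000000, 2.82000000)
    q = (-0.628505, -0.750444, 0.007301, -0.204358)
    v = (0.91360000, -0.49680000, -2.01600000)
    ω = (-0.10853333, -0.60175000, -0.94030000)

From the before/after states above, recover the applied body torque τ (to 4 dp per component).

Δω = ω₁−ω₀ = (-0.00853333, -0.00175000, 0.05970000)
precession coupling = (-0.0480, 0.0070, 0.0006)
applied torque τ = (-0.0800, 0.0000, 0.1200)

τ = (-0.0800, 0.0000, 0.1200)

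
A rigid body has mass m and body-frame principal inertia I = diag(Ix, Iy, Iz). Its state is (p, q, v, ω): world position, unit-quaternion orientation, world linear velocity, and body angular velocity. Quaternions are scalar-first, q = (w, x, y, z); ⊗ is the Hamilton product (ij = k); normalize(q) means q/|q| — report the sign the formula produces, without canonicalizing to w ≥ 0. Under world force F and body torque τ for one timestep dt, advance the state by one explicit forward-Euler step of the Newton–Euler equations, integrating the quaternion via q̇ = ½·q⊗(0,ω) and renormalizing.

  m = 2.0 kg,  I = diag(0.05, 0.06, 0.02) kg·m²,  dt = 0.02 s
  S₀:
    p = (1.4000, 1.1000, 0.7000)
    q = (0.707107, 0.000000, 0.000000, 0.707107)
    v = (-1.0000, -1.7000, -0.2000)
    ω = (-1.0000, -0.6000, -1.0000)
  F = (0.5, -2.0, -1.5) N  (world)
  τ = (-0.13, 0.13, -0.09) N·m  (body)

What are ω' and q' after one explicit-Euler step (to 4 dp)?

precession coupling ω×(Iω) = (-0.0240, 0.0300, 0.0060)
angular accel α = (-2.1200, 1.6667, -4.8000)
ω' = ω + α·dt = (-1.0424, -0.5667, -1.0960)
Hamilton product q⊗(0,ω) = (0.7071070, -0.2828428, -1.1313712, -0.7071070)
q' = normalize(q + ½dt·q⊗(0,ω)) = (0.7141, -0.0028, -0.0113, 0.7000)

ω' = (-1.0424, -0.5667, -1.0960)
q' = (0.7141, -0.0028, -0.0113, 0.7000)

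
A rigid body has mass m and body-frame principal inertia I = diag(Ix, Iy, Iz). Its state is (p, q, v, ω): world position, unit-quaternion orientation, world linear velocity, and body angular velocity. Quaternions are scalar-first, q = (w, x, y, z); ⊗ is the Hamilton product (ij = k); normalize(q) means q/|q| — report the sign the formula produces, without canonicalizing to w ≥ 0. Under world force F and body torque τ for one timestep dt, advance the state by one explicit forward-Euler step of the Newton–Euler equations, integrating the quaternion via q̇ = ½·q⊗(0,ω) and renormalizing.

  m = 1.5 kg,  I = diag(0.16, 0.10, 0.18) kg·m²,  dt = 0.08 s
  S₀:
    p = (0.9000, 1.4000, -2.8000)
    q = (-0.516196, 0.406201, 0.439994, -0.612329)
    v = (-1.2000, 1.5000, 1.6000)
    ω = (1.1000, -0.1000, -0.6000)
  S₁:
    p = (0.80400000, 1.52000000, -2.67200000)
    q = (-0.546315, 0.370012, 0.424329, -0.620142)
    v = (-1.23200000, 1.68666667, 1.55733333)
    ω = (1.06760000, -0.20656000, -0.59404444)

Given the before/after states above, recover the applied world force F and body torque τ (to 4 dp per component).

velocity change Δv = (-0.03200000, 0.18666667, -0.04266667)
m·(v₁−v₀)/dt = (-0.6000, 3.5000, -0.8000)
ω₁ − ω₀ = (-0.03240000, -0.10656000, 0.00595556)
gyro term ω₀×Iω₀ = (0.0048, 0.0132, 0.0066)
applied torque τ = (-0.0600, -0.1200, 0.0200)

F = (-0.6000, 3.5000, -0.8000)
τ = (-0.0600, -0.1200, 0.0200)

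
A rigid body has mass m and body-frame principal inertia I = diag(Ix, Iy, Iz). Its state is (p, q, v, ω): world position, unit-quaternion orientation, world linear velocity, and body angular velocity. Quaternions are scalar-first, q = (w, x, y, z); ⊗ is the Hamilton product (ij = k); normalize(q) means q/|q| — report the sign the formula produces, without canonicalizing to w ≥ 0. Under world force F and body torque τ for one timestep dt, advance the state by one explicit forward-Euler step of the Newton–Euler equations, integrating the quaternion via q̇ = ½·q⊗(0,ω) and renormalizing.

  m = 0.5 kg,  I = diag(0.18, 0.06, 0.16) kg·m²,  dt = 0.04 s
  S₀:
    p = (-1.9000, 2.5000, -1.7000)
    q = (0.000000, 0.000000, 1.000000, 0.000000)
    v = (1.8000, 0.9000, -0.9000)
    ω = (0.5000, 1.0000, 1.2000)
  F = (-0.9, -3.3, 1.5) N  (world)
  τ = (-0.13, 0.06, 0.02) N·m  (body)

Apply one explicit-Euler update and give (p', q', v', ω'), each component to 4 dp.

precession coupling ω×(Iω) = (0.1200, 0.0120, -0.0600)
(τ − ω×Iω)/I = (-1.3889, 0.8000, 0.5000)
ω + α·dt = (0.4444, 1.0320, 1.2200)
Hamilton product q⊗(0,ω) = (-1.0000000, 1.2000000, 0.0000000, -0.5000000)
q' = normalize(q + ½dt·q⊗(0,ω)) = (-0.0200, 0.0240, 0.9995, -0.0100)
a = F/m = (-1.8000, -6.6000, 3.0000)
p' = p + v·dt = (-1.8280, 2.5360, -1.7360)
v + (F/m)dt = (1.7280, 0.6360, -0.7800)

p' = (-1.8280, 2.5360, -1.7360)
q' = (-0.0200, 0.0240, 0.9995, -0.0100)
v' = (1.7280, 0.6360, -0.7800)
ω' = (0.4444, 1.0320, 1.2200)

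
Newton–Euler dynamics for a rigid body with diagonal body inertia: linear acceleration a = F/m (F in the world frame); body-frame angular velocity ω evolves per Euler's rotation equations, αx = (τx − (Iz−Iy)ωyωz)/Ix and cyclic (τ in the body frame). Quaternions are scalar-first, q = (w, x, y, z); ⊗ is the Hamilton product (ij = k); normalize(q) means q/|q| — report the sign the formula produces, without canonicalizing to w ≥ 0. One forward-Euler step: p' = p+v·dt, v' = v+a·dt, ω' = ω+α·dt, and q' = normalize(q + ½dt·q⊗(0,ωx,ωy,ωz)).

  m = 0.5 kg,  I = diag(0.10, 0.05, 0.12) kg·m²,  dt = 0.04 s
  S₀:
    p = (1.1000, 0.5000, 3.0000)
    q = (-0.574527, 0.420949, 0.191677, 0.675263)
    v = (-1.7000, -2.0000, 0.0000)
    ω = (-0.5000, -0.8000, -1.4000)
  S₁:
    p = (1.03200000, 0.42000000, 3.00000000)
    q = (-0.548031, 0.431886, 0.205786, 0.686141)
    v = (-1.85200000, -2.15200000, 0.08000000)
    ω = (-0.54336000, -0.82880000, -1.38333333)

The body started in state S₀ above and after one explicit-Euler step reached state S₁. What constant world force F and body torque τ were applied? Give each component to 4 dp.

F = (-1.9000, -1.9000, 1.0000)
τ = (-0.0300, -0.0500, 0.0300)

v₁ − v₀ = (-0.15200000, -0.15200000, 0.08000000)
F = m·Δv/dt = (-1.9000, -1.9000, 1.0000)
Δω = ω₁−ω₀ = (-0.04336000, -0.02880000, 0.01666667)
gyro term ω₀×Iω₀ = (0.0784, -0.0140, -0.0200)
I·α + gyro = (-0.0300, -0.0500, 0.0300)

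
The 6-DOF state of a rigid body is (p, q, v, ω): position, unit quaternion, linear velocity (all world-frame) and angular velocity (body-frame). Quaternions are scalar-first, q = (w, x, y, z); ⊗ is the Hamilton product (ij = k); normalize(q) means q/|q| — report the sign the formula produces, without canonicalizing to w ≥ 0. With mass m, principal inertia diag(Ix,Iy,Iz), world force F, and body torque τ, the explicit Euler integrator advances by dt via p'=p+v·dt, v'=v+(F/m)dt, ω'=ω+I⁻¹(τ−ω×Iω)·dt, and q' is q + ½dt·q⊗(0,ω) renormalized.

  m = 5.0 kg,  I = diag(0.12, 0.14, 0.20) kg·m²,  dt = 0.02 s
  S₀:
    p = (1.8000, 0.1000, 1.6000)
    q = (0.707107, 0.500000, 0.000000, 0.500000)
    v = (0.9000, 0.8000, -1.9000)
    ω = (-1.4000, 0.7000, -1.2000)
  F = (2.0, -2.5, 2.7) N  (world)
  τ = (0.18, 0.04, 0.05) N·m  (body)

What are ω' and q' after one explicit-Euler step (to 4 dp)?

(τ − ω×Iω)/I = (1.9200, 1.2457, 0.3480)
ω + α·dt = (-1.3616, 0.7249, -1.1930)
2q̇ = q⊗(0,ω) = (1.3000000, -1.3399498, 0.3949749, -0.4985284)
updated quaternion q' = (0.7200, 0.4865, 0.0039, 0.4949)

ω' = (-1.3616, 0.7249, -1.1930)
q' = (0.7200, 0.4865, 0.0039, 0.4949)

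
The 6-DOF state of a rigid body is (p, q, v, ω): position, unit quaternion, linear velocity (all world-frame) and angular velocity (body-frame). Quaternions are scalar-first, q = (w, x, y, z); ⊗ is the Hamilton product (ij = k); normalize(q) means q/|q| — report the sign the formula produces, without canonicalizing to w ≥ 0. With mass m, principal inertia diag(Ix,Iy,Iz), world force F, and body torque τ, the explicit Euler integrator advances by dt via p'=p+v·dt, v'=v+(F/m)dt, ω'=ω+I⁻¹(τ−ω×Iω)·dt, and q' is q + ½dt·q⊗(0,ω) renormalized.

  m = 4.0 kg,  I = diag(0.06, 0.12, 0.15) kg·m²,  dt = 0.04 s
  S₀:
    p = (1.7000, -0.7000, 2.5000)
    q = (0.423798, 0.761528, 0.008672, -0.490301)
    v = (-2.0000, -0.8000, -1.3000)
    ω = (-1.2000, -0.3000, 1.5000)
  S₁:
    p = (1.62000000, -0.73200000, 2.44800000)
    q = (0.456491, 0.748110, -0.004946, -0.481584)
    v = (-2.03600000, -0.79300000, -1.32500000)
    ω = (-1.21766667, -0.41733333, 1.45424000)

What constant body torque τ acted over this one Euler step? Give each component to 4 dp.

τ = (-0.0400, -0.1900, -0.1500)

rate change Δω = (-0.01766667, -0.11733333, -0.04576000)
ω₀×(Iω₀) = (-0.0135, 0.1620, 0.0216)
τ = I·(Δω/dt) + ω₀×(Iω₀) = (-0.0400, -0.1900, -0.1500)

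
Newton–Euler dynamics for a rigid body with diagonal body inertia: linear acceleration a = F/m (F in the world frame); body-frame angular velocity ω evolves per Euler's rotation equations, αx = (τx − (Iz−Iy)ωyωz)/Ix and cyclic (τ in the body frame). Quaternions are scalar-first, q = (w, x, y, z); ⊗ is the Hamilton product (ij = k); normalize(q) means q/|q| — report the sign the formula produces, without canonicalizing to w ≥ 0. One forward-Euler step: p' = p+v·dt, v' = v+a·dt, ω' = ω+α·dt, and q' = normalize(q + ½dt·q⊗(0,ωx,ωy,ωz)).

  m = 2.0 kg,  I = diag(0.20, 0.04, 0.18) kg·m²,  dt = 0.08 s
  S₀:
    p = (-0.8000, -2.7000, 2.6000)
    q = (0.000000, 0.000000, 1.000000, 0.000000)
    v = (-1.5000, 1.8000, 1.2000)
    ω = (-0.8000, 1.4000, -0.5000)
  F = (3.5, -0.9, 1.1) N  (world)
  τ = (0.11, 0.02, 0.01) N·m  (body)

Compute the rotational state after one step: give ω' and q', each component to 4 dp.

ω×(Iω) gyroscopic = (-0.0980, 0.0080, 0.1792)
angular accel α = (1.0400, 0.3000, -0.9400)
ω + α·dt = (-0.7168, 1.4240, -0.5752)
2q̇ = q⊗(0,ω) = (-1.4000000, -0.5000000, 0.0000000, 0.8000000)
q' = normalize(q + ½dt·q⊗(0,ω)) = (-0.0559, -0.0200, 0.9977, 0.0319)

ω' = (-0.7168, 1.4240, -0.5752)
q' = (-0.0559, -0.0200, 0.9977, 0.0319)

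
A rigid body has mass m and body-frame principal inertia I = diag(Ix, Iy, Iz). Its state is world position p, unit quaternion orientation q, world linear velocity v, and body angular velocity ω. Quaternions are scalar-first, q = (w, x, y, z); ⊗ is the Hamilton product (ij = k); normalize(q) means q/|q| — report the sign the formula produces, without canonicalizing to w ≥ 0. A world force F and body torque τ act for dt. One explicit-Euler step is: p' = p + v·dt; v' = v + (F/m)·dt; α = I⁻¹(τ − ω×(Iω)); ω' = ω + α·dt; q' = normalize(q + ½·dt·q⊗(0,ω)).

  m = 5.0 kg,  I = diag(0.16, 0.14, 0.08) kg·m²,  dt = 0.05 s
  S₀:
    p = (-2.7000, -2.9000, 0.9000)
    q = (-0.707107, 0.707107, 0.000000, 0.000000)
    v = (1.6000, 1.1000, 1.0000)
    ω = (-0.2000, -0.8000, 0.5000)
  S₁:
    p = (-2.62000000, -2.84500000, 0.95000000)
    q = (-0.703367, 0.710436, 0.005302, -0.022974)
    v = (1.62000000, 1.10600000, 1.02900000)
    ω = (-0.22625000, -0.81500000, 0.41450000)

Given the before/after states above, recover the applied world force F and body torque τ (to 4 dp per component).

F = (2.0000, 0.6000, 2.9000)
τ = (-0.0600, -0.0500, -0.1400)

velocity change Δv = (0.02000000, 0.00600000, 0.02900000)
applied force F = (2.0000, 0.6000, 2.9000)
rate change Δω = (-0.02625000, -0.01500000, -0.08550000)
applied torque τ = (-0.0600, -0.0500, -0.1400)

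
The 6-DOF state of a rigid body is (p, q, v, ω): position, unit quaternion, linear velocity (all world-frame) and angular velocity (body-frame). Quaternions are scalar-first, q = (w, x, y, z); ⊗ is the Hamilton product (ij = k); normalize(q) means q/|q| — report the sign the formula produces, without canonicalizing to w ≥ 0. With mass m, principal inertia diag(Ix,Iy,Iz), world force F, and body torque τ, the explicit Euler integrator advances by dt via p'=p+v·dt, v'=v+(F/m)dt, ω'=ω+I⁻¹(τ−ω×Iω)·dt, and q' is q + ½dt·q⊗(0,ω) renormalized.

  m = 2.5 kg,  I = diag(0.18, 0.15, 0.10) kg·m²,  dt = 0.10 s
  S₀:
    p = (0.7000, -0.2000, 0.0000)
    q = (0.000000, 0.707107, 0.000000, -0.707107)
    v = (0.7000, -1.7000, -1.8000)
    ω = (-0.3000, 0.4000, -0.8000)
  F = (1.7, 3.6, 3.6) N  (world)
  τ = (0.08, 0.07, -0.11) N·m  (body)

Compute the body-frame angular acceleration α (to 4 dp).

α = (0.3556, 0.3387, -1.1360)

ω×(Iω) gyroscopic = (0.0160, 0.0192, 0.0036)
α = I⁻¹(τ − ω×Iω) = (0.3556, 0.3387, -1.1360)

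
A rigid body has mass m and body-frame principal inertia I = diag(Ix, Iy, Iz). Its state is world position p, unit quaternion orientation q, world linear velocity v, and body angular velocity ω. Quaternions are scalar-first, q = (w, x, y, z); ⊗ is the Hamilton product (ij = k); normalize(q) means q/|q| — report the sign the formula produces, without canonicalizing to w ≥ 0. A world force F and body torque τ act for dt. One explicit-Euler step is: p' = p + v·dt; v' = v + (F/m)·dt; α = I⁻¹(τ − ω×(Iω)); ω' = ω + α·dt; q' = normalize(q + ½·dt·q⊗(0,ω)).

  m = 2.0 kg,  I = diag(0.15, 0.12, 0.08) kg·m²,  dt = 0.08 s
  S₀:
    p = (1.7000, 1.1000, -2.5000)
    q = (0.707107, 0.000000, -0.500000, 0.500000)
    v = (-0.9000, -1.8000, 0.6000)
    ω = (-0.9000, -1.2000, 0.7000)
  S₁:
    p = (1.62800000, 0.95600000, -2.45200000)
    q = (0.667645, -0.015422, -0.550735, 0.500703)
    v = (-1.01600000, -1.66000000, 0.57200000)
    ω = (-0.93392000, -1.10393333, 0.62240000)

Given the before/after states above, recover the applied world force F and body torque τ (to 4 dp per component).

ω₁ − ω₀ = (-0.03392000, 0.09606667, -0.07760000)
gyro term ω₀×Iω₀ = (0.0336, -0.0441, -0.0324)
applied torque τ = (-0.0300, 0.1000, -0.1100)
v₁ − v₀ = (-0.11600000, 0.14000000, -0.02800000)
applied force F = (-2.9000, 3.5000, -0.7000)

F = (-2.9000, 3.5000, -0.7000)
τ = (-0.0300, 0.1000, -0.1100)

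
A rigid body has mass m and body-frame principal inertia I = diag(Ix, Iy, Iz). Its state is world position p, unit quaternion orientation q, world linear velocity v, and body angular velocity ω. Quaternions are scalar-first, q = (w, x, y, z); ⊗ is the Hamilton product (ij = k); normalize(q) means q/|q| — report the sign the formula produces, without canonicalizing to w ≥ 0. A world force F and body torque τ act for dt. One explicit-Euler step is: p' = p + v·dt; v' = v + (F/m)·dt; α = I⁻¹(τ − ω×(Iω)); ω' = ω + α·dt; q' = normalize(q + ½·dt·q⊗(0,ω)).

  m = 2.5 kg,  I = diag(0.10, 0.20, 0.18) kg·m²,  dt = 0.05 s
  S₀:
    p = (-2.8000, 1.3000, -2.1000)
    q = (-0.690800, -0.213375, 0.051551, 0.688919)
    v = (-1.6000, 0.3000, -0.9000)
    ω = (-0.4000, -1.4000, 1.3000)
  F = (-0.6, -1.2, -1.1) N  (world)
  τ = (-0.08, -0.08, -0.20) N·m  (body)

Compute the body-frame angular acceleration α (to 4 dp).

α = (-1.1640, -0.6080, -1.4222)

ω×(Iω) gyroscopic = (0.0364, 0.0416, 0.0560)
(τ − ω×Iω)/I = (-1.1640, -0.6080, -1.4222)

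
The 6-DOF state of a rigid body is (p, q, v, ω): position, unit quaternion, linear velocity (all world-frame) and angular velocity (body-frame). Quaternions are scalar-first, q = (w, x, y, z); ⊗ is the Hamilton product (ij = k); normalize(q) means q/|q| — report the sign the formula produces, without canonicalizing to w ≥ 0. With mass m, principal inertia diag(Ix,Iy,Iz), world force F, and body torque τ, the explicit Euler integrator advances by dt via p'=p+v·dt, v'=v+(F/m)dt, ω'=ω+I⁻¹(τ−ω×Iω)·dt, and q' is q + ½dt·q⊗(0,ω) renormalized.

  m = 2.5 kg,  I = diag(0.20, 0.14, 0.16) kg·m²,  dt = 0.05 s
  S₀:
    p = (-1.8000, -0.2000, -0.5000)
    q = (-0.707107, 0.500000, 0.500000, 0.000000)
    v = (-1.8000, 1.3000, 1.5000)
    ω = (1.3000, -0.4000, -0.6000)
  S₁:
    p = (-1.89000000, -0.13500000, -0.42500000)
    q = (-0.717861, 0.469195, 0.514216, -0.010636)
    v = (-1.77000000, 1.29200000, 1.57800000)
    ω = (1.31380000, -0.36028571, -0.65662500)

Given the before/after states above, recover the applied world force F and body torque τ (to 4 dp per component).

ω₁ − ω₀ = (0.01380000, 0.03971429, -0.05662500)
I·α + gyro = (0.0600, 0.0800, -0.1500)
v₁ − v₀ = (0.03000000, -0.00800000, 0.07800000)
F = m·Δv/dt = (1.5000, -0.4000, 3.9000)

F = (1.5000, -0.4000, 3.9000)
τ = (0.0600, 0.0800, -0.1500)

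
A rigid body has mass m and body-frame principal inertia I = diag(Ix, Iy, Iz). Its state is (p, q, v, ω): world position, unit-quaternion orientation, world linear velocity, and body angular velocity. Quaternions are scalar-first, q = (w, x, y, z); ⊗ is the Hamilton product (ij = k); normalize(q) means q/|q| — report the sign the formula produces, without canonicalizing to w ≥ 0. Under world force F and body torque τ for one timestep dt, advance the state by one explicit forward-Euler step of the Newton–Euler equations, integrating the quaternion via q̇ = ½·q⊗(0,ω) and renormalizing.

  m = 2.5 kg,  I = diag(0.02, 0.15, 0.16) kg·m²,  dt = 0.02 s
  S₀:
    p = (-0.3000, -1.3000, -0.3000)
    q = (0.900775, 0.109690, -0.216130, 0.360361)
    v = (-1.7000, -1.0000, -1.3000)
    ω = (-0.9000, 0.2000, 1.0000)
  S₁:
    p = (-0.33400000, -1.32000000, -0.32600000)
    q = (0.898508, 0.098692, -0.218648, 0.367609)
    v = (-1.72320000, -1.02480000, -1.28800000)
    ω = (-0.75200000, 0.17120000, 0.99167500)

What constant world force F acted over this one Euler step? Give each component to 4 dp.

F = (-2.9000, -3.1000, 1.5000)

v₁ − v₀ = (-0.02320000, -0.02480000, 0.01200000)
applied force F = (-2.9000, -3.1000, 1.5000)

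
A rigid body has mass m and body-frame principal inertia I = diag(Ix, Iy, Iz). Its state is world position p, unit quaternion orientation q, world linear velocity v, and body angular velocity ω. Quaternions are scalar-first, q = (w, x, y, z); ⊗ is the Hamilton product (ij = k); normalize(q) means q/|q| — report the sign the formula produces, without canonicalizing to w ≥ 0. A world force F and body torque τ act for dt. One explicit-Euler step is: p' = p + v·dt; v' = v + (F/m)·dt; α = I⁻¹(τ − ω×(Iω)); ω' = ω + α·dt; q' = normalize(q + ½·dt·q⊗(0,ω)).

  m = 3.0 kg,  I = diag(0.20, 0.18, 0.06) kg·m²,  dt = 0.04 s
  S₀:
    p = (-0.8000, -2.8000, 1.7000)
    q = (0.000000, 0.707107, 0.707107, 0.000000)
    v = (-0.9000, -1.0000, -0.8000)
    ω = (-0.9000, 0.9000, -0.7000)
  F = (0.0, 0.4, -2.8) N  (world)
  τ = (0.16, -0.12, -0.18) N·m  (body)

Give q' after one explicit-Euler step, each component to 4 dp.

Hamilton product q⊗(0,ω) = (0.0000000, -0.4949749, 0.4949749, 1.2727926)
q + ½dt·q⊗(0,ω), renormalized = (0.0000, 0.6969, 0.7167, 0.0254)

q' = (0.0000, 0.6969, 0.7167, 0.0254)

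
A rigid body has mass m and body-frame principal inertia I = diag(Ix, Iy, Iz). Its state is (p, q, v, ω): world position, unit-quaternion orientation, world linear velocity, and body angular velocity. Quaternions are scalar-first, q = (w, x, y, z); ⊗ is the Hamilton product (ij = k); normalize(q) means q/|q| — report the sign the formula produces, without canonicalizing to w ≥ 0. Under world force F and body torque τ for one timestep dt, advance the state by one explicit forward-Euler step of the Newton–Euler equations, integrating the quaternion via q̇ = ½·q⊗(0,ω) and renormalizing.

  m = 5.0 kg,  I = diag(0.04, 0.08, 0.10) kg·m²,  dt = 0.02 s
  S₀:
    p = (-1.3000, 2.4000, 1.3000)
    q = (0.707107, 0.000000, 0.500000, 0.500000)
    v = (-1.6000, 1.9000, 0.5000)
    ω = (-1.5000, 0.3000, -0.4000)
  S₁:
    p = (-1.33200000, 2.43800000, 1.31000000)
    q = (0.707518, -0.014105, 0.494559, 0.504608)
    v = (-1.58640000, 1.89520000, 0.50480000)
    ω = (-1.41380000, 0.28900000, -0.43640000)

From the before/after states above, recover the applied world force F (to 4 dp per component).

velocity change Δv = (0.01360000, -0.00480000, 0.00480000)
m·(v₁−v₀)/dt = (3.4000, -1.2000, 1.2000)

F = (3.4000, -1.2000, 1.2000)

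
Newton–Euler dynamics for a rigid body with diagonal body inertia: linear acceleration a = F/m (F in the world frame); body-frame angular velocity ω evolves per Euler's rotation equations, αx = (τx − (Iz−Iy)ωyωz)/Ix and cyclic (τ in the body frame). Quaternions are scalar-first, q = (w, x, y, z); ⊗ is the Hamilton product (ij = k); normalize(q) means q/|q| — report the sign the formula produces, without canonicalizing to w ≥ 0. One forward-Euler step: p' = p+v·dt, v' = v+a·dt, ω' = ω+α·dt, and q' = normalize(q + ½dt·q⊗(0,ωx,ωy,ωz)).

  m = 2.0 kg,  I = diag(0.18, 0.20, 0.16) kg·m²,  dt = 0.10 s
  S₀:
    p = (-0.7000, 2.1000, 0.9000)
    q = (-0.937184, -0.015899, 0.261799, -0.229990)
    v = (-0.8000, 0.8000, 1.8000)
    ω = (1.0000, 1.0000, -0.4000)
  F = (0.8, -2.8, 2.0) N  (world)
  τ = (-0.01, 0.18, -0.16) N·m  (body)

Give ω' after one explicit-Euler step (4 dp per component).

angular accel α = (-0.1444, 0.9400, -1.1250)
ω' = ω + α·dt = (0.9856, 1.0940, -0.5125)

ω' = (0.9856, 1.0940, -0.5125)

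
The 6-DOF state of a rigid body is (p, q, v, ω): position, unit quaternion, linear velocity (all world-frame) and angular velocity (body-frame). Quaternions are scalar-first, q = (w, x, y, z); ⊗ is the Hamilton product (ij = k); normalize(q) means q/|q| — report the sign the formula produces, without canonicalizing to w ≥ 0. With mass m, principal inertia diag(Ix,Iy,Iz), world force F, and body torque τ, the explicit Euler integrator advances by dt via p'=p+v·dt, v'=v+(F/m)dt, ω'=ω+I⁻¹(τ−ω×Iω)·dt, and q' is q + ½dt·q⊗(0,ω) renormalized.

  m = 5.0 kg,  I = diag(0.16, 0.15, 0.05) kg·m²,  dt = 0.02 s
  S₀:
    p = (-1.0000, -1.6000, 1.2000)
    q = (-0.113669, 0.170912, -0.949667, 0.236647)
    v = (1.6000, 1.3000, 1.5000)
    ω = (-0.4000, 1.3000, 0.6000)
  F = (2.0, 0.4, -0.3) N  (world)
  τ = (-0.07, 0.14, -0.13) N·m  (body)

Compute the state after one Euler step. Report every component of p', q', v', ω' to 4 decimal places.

α = I⁻¹(τ − ω×Iω) = (0.0500, 1.1093, -2.7040)
ω' = ω + α·dt = (-0.3990, 1.3222, 0.5459)
Hamilton product q⊗(0,ω) = (1.1609437, -0.8319737, -0.3449757, -0.2258826)
updated quaternion q' = (-0.1020, 0.1626, -0.9530, 0.2344)
p + v·dt = (-0.9680, -1.5740, 1.2300)
v + (F/m)dt = (1.6080, 1.3016, 1.4988)

p' = (-0.9680, -1.5740, 1.2300)
q' = (-0.1020, 0.1626, -0.9530, 0.2344)
v' = (1.6080, 1.3016, 1.4988)
ω' = (-0.3990, 1.3222, 0.5459)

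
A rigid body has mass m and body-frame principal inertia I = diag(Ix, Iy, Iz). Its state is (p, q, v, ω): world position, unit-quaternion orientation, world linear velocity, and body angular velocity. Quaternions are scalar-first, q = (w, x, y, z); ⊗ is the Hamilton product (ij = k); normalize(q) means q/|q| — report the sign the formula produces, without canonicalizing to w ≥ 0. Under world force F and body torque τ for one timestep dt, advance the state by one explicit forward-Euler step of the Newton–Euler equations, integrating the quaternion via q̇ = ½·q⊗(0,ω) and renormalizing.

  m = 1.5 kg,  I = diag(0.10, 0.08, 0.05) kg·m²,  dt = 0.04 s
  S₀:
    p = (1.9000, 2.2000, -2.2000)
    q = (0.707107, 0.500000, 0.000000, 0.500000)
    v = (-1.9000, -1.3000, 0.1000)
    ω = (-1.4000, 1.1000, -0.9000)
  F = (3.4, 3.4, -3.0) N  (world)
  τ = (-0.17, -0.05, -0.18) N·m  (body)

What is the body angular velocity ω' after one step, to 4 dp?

ω' = (-1.4799, 1.0435, -1.0686)

precession coupling ω×(Iω) = (0.0297, 0.0630, 0.0308)
angular accel α = (-1.9970, -1.4125, -4.2160)
new body rate ω' = (-1.4799, 1.0435, -1.0686)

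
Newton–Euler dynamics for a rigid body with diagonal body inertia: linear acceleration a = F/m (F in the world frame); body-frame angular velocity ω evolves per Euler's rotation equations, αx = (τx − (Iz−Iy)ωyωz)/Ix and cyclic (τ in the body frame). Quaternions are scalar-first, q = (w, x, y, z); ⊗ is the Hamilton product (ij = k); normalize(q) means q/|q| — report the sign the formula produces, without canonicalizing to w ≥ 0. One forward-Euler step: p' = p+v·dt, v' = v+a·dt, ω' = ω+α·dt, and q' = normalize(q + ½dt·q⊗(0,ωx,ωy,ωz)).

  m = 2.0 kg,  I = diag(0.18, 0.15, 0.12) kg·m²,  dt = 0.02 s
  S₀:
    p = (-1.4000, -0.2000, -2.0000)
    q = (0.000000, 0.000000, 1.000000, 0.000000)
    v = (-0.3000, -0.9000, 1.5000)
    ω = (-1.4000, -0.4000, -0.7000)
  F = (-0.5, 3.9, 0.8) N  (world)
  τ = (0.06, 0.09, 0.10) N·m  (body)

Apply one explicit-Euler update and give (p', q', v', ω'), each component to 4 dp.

p' = (-1.4060, -0.2180, -1.9700)
q' = (0.0040, -0.0070, 0.9999, 0.0140)
v' = (-0.3050, -0.8610, 1.5080)
ω' = (-1.3924, -0.3958, -0.6805)

gyro term ω×Iω = (-0.0084, 0.0588, -0.0168)
(τ − ω×Iω)/I = (0.3800, 0.2080, 0.9733)
ω' = ω + α·dt = (-1.3924, -0.3958, -0.6805)
2q̇ = q⊗(0,ω) = (0.4000000, -0.7000000, 0.0000000, 1.4000000)
updated quaternion q' = (0.0040, -0.0070, 0.9999, 0.0140)
a = F/m = (-0.2500, 1.9500, 0.4000)
p' = p + v·dt = (-1.4060, -0.2180, -1.9700)
v' = v + a·dt = (-0.3050, -0.8610, 1.5080)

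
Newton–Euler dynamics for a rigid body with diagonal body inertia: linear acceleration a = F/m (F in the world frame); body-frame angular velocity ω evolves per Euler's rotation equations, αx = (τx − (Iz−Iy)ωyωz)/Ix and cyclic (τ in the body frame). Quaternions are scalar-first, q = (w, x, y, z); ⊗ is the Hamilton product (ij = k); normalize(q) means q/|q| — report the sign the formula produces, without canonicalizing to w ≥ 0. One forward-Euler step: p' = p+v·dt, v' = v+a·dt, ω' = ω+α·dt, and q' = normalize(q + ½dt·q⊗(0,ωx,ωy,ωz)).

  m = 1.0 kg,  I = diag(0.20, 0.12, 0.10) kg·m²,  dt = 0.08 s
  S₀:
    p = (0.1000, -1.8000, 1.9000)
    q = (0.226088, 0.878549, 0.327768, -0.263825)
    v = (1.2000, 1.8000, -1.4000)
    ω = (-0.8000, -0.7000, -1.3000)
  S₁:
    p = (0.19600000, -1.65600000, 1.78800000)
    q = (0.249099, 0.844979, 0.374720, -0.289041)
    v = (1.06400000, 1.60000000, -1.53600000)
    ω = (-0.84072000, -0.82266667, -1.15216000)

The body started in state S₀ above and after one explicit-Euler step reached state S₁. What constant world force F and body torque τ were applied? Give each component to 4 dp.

rate change Δω = (-0.04072000, -0.12266667, 0.14784000)
precession coupling = (-0.0182, 0.1040, -0.0448)
τ = I·(Δω/dt) + ω₀×(Iω₀) = (-0.1200, -0.0800, 0.1400)
velocity change Δv = (-0.13600000, -0.20000000, -0.13600000)
m·(v₁−v₀)/dt = (-1.7000, -2.5000, -1.7000)

F = (-1.7000, -2.5000, -1.7000)
τ = (-0.1200, -0.0800, 0.1400)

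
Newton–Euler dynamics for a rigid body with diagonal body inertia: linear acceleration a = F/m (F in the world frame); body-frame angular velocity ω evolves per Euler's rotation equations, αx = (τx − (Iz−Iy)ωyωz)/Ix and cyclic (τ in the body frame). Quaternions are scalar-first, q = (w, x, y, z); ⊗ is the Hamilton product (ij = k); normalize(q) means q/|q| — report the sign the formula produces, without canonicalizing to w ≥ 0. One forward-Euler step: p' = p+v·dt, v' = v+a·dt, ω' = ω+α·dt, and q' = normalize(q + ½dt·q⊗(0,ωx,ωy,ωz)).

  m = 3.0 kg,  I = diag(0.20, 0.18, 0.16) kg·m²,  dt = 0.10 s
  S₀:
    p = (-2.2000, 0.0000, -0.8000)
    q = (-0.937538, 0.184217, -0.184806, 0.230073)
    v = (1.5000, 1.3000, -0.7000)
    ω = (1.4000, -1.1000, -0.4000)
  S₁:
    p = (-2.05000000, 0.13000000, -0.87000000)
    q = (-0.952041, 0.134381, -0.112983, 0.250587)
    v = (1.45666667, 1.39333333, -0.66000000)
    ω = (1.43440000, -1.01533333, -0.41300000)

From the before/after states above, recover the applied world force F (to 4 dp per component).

v₁ − v₀ = (-0.04333333, 0.09333333, 0.04000000)
m·(v₁−v₀)/dt = (-1.3000, 2.8000, 1.2000)

F = (-1.3000, 2.8000, 1.2000)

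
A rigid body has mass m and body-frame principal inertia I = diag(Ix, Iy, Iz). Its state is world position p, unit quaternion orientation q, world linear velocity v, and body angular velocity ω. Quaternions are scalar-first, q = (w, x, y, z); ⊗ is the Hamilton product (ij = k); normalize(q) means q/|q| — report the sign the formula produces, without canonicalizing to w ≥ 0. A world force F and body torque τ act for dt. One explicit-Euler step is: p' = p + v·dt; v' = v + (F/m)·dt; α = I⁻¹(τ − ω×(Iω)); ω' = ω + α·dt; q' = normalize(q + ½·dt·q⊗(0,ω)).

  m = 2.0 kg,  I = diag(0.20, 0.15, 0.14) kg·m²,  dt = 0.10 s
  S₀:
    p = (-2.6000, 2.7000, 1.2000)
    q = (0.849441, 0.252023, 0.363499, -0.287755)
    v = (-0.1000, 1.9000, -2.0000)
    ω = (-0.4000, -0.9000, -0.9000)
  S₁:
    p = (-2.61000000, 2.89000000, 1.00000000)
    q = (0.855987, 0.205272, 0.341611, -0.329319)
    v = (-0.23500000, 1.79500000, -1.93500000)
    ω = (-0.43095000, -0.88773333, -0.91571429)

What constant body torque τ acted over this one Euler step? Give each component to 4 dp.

ω₁ − ω₀ = (-0.03095000, 0.01226667, -0.01571429)
gyro term ω₀×Iω₀ = (-0.0081, 0.0216, -0.0180)
applied torque τ = (-0.0700, 0.0400, -0.0400)

τ = (-0.0700, 0.0400, -0.0400)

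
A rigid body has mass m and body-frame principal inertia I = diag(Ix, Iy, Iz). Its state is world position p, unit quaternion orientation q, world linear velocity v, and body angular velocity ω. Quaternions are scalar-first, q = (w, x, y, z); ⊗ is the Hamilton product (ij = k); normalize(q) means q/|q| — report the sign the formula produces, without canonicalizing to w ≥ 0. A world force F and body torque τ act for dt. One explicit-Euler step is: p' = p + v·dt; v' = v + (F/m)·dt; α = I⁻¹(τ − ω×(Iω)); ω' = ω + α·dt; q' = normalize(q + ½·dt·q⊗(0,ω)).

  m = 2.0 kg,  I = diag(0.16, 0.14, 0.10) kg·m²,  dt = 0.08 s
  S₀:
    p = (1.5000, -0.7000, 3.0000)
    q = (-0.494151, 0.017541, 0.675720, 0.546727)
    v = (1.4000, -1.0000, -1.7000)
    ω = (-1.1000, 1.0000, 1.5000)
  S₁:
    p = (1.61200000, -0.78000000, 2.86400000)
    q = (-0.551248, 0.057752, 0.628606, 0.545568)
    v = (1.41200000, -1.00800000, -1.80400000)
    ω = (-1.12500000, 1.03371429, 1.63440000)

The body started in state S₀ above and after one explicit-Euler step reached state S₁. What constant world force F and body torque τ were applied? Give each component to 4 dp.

ω₁ − ω₀ = (-0.02500000, 0.03371429, 0.13440000)
ω₀×(Iω₀) = (-0.0600, -0.0990, 0.0220)
applied torque τ = (-0.1100, -0.0400, 0.1900)
Δv = v₁−v₀ = (0.01200000, -0.00800000, -0.10400000)
m·(v₁−v₀)/dt = (0.3000, -0.2000, -2.6000)

F = (0.3000, -0.2000, -2.6000)
τ = (-0.1100, -0.0400, 0.1900)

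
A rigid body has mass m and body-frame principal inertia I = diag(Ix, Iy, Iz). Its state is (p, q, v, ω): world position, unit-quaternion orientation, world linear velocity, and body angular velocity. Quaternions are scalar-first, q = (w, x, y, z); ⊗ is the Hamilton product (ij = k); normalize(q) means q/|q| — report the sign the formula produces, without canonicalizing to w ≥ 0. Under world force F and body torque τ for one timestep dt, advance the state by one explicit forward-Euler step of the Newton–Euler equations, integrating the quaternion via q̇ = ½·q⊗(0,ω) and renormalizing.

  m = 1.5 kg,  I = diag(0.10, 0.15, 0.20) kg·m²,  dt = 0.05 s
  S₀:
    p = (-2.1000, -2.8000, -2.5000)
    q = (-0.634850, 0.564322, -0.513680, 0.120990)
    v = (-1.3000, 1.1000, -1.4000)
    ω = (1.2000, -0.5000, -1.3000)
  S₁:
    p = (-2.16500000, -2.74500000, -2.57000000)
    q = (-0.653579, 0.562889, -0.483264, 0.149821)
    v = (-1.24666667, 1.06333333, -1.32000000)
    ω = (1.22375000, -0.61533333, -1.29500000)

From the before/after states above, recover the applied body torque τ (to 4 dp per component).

τ = (0.0800, -0.1900, -0.0100)

rate change Δω = (0.02375000, -0.11533333, 0.00500000)
gyro term ω₀×Iω₀ = (0.0325, 0.1560, -0.0300)
I·α + gyro = (0.0800, -0.1900, -0.0100)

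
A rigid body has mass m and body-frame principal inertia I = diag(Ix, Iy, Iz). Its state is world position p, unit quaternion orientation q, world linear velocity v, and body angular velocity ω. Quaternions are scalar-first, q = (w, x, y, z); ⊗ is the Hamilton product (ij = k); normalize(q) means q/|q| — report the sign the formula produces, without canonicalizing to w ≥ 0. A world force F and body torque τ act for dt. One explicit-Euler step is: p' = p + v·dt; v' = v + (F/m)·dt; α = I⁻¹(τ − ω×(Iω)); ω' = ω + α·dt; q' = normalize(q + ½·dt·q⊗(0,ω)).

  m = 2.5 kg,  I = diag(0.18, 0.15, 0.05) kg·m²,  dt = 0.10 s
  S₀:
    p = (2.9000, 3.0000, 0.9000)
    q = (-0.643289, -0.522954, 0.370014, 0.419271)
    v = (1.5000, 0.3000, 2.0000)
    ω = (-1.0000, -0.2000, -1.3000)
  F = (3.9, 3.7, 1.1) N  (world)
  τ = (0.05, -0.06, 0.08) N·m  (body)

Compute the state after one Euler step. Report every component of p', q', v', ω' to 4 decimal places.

ω×(Iω) gyroscopic = (-0.0260, 0.1690, -0.0060)
angular accel α = (0.4222, -1.5267, 1.7200)
ω + α·dt = (-0.9578, -0.3527, -1.1280)
q⊗(0,ω) = (0.0961011, 0.2461250, -0.9704534, 1.3108805)
q' = normalize(q + ½dt·q⊗(0,ω)) = (-0.6363, -0.5089, 0.3204, 0.4832)
linear accel F/m = (1.5600, 1.4800, 0.4400)
new position p' = (3.0500, 3.0300, 1.1000)
new velocity v' = (1.6560, 0.4480, 2.0440)

p' = (3.0500, 3.0300, 1.1000)
q' = (-0.6363, -0.5089, 0.3204, 0.4832)
v' = (1.6560, 0.4480, 2.0440)
ω' = (-0.9578, -0.3527, -1.1280)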